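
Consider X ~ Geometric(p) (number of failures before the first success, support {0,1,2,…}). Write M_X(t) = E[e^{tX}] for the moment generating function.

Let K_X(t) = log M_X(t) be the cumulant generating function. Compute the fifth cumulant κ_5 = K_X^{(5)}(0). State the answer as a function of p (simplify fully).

M_X(t) = p/(-(1 - p)*e^(t) + 1)
K_X(t) = log M_X(t) = log(p) - log(-(1 - p)*e^(t) + 1)

κ_5 = D^5[K](0) = (p^4 - 15*p^3 + 50*p^2 - 60*p + 24)/p^5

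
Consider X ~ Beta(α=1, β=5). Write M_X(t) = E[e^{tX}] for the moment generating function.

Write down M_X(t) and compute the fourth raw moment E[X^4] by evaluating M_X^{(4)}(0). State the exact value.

M_X(t) = ₁F₁(1; 6; t)
M^(4)(t) = ₁F₁(5; 10; t)/126

E[X^4] = M^(4)(0) = 1/126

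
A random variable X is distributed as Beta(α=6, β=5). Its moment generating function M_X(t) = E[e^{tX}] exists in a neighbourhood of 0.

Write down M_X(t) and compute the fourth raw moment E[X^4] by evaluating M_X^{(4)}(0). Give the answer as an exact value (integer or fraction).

E[X^4] = d^4M/dt^4 |_{t=0} = 18/143

M_X(t) = ₁F₁(6; 11; t)
dM/dt = 6*₁F₁(7; 12; t)/11
d^2M/dt^2 = 7*₁F₁(8; 13; t)/22
d^3M/dt^3 = 28*₁F₁(9; 14; t)/143
d^4M/dt^4 = 18*₁F₁(10; 15; t)/143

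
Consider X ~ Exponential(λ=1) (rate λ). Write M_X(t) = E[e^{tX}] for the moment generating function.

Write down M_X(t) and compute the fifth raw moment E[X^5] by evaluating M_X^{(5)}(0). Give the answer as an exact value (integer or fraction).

E[X^5] = d^5M/dt^5 |_{t=0} = 120

M_X(t) = 1/(1 - t)
dM/dt = 1/(t^2 - 2*t + 1)
d^2M/dt^2 = -2/(t^3 - 3*t^2 + 3*t - 1)
d^3M/dt^3 = 6/(t^4 - 4*t^3 + 6*t^2 - 4*t + 1)
d^4M/dt^4 = -24/(t^5 - 5*t^4 + 10*t^3 - 10*t^2 + 5*t - 1)
d^5M/dt^5 = 120/(t^6 - 6*t^5 + 15*t^4 - 20*t^3 + 15*t^2 - 6*t + 1)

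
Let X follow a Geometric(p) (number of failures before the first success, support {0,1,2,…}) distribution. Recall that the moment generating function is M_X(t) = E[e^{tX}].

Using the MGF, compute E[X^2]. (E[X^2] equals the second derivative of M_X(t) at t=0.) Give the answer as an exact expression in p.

M_X(t) = p/(-(1 - p)*e^(t) + 1)
M′(t) = (-p^2*e^(t) + p*e^(t))/(p^2*e^(2*t) - 2*p*e^(2*t) + 2*p*e^(t) + e^(2*t) - 2*e^(t) + 1)

E[X^2] = M′′(0) = 1 - 3/p + 2/p^2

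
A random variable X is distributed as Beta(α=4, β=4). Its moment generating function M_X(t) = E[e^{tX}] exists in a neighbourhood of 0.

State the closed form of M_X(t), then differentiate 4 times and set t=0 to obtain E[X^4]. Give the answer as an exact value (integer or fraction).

M_X(t) = ₁F₁(4; 8; t)
dM/dt = ₁F₁(5; 9; t)/2
d^2M/dt^2 = 5*₁F₁(6; 10; t)/18
d^3M/dt^3 = ₁F₁(7; 11; t)/6
d^4M/dt^4 = 7*₁F₁(8; 12; t)/66

E[X^4] = d^4M/dt^4 |_{t=0} = 7/66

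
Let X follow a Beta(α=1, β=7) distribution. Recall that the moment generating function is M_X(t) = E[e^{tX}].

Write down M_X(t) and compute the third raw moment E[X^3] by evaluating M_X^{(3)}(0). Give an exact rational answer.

E[X^3] = D^3[M](0) = 1/120

M_X(t) = ₁F₁(1; 8; t)
D^3[M](t) = ₁F₁(4; 11; t)/120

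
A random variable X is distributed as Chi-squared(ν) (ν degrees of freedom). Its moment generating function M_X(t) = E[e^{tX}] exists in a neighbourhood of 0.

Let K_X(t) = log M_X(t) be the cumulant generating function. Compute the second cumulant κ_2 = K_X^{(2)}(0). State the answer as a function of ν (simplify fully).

M_X(t) = (1 - 2*t)^(-ν/2)
K_X(t) = log M_X(t) = -ν*log(1 - 2*t)/2
K^(2)(t) = 2*ν/(4*t^2 - 4*t + 1)

κ_2 = K^(2)(0) = 2*ν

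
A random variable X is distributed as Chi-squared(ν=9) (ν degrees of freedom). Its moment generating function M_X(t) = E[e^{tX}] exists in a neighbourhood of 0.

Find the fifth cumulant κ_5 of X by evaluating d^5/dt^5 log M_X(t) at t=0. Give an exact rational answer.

κ_5 = K^(5)(0) = 3456

M_X(t) = (1 - 2*t)^(-9/2)
K_X(t) = log M_X(t) = -9*log(1 - 2*t)/2
K^(5)(t) = -3456/(32*t^5 - 80*t^4 + 80*t^3 - 40*t^2 + 10*t - 1)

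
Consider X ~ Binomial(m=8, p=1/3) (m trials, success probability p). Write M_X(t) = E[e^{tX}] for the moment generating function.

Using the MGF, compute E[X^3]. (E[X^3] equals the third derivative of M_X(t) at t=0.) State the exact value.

M_X(t) = (e^(t)/3 + 2/3)^8
M^(3)(t) = 512*e^(8*t)/6561 + 5488*e^(7*t)/6561 + 896*e^(6*t)/243 + 56000*e^(5*t)/6561 + 71680*e^(4*t)/6561 + 1792*e^(3*t)/243 + 14336*e^(2*t)/6561 + 1024*e^(t)/6561

E[X^3] = M^(3)(0) = 304/9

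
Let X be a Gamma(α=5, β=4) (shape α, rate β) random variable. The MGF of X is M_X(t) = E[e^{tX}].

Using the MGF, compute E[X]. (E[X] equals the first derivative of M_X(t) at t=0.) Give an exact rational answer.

M_X(t) = 1024/(4 - t)^5
M^(1)(t) = 5120/(t^6 - 24*t^5 + 240*t^4 - 1280*t^3 + 3840*t^2 - 6144*t + 4096)

E[X] = M^(1)(0) = 5/4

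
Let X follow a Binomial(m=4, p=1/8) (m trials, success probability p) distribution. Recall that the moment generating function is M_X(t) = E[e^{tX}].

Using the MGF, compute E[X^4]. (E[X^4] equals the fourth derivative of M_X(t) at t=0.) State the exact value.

M_X(t) = (e^(t)/8 + 7/8)^4
M^(4)(t) = e^(4*t)/16 + 567*e^(3*t)/1024 + 147*e^(2*t)/128 + 343*e^(t)/1024

E[X^4] = M^(4)(0) = 1075/512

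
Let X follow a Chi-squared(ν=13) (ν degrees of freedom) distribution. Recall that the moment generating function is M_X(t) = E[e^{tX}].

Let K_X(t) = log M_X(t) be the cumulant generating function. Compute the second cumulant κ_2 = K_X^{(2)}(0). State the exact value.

κ_2 = K^(2)(0) = 26

M_X(t) = (1 - 2*t)^(-13/2)
K_X(t) = log M_X(t) = -13*log(1 - 2*t)/2
K^(2)(t) = 26/(4*t^2 - 4*t + 1)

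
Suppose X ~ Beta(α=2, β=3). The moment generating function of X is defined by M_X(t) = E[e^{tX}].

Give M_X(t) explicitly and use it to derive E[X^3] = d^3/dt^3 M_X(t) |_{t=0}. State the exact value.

E[X^3] = d^3M/dt^3 |_{t=0} = 4/35

M_X(t) = ₁F₁(2; 5; t)
dM/dt = 2*₁F₁(3; 6; t)/5
d^2M/dt^2 = ₁F₁(4; 7; t)/5
d^3M/dt^3 = 4*₁F₁(5; 8; t)/35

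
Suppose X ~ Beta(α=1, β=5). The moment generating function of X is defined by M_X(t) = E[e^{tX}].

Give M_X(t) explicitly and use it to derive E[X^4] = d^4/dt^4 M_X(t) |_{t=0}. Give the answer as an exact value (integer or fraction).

M_X(t) = ₁F₁(1; 6; t)
M^(4)(t) = ₁F₁(5; 10; t)/126

E[X^4] = M^(4)(0) = 1/126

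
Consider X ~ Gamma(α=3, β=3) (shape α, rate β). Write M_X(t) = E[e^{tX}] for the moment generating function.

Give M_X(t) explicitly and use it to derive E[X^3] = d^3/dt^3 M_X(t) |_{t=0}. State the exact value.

E[X^3] = D^3[M](0) = 20/9

M_X(t) = 27/(3 - t)^3
D^3[M](t) = 1620/(t^6 - 18*t^5 + 135*t^4 - 540*t^3 + 1215*t^2 - 1458*t + 729)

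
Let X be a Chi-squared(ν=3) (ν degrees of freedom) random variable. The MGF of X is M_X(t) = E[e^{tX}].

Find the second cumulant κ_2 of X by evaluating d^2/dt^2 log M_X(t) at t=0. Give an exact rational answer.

M_X(t) = (1 - 2*t)^(-3/2)
K_X(t) = log M_X(t) = -3*log(1 - 2*t)/2
dK/dt = -3/(2*t - 1)
d^2K/dt^2 = 6/(4*t^2 - 4*t + 1)

κ_2 = d^2K/dt^2 |_{t=0} = 6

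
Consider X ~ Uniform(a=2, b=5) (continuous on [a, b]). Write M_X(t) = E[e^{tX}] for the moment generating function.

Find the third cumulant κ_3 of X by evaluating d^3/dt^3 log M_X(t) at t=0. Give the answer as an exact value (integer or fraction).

κ_3 = K^(3)(0) = 0

M_X(t) = (e^(5*t) - e^(2*t))/(3*t)
K_X(t) = log M_X(t) = -log(t) + log(e^(5*t) - e^(2*t)) - log(3)
K^(3)(t) = (27*t^3*e^(6*t) + 27*t^3*e^(3*t) - 2*e^(9*t) + 6*e^(6*t) - 6*e^(3*t) + 2)/(t^3*e^(9*t) - 3*t^3*e^(6*t) + 3*t^3*e^(3*t) - t^3)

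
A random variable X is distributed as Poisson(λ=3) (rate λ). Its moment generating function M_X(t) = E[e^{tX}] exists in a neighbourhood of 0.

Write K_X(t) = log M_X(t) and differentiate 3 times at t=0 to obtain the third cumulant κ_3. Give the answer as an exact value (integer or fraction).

κ_3 = D^3[K](0) = 3

M_X(t) = e^(3*e^(t) - 3)
K_X(t) = log M_X(t) = 3*e^(t) - 3
D^3[K](t) = 3*e^(t)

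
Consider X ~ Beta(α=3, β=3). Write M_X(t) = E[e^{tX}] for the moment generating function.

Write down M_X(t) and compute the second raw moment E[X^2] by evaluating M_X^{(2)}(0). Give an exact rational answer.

E[X^2] = M^(2)(0) = 2/7

M_X(t) = ₁F₁(3; 6; t)
M^(2)(t) = 2*₁F₁(5; 8; t)/7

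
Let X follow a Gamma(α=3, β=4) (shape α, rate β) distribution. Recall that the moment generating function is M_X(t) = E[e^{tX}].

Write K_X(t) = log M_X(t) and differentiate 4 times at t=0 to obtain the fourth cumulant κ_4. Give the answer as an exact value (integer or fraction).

κ_4 = K^(4)(0) = 9/128

M_X(t) = 64/(4 - t)^3
K_X(t) = log M_X(t) = -3*log(4 - t) + 6*log(2)
K^(4)(t) = 18/(t^4 - 16*t^3 + 96*t^2 - 256*t + 256)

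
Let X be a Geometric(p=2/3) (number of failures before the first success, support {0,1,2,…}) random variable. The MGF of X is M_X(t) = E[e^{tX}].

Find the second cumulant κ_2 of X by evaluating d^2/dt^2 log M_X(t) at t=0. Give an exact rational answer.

M_X(t) = 2/(3*(1 - e^(t)/3))
K_X(t) = log M_X(t) = -log(1 - e^(t)/3) - log(3) + log(2)
K^(2)(t) = 3*e^(t)/(e^(2*t) - 6*e^(t) + 9)

κ_2 = K^(2)(0) = 3/4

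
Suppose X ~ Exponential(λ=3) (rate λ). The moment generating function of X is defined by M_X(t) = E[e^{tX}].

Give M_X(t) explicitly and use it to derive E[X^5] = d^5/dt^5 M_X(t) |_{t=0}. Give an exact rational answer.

E[X^5] = M′′′′′(0) = 40/81

M_X(t) = 3/(3 - t)
M′(t) = 3/(t^2 - 6*t + 9)
M′′(t) = -6/(t^3 - 9*t^2 + 27*t - 27)
M′′′(t) = 18/(t^4 - 12*t^3 + 54*t^2 - 108*t + 81)
M′′′′(t) = -72/(t^5 - 15*t^4 + 90*t^3 - 270*t^2 + 405*t - 243)
M′′′′′(t) = 360/(t^6 - 18*t^5 + 135*t^4 - 540*t^3 + 1215*t^2 - 1458*t + 729)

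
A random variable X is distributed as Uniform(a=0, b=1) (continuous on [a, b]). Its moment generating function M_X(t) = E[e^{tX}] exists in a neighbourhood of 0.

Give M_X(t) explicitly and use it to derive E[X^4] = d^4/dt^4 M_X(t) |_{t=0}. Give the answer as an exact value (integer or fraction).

M_X(t) = (e^(t) - 1)/t
D^4[M](t) = (t^4*e^(t) - 4*t^3*e^(t) + 12*t^2*e^(t) - 24*t*e^(t) + 24*e^(t) - 24)/t^5

E[X^4] = D^4[M](0) = 1/5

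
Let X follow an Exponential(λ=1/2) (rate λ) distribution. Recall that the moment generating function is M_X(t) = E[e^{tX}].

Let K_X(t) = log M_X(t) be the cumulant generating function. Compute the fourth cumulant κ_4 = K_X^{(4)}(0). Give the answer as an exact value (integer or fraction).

κ_4 = d^4K/dt^4 |_{t=0} = 96

M_X(t) = 1/(2*(1/2 - t))
K_X(t) = log M_X(t) = -log(1/2 - t) - log(2)
dK/dt = -2/(2*t - 1)
d^2K/dt^2 = 4/(4*t^2 - 4*t + 1)
d^3K/dt^3 = -16/(8*t^3 - 12*t^2 + 6*t - 1)
d^4K/dt^4 = 96/(16*t^4 - 32*t^3 + 24*t^2 - 8*t + 1)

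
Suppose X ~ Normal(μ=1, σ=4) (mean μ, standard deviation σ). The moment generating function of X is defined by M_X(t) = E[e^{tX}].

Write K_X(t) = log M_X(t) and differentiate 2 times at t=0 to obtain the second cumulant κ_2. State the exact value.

κ_2 = D^2[K](0) = 16

M_X(t) = e^(8*t^2 + t)
K_X(t) = log M_X(t) = 8*t^2 + t
D^2[K](t) = 16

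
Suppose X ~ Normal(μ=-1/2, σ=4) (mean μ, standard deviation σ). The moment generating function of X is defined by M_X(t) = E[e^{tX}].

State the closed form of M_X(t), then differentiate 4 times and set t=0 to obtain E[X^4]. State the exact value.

M_X(t) = e^(8*t^2 - t/2)
D^4[M](t) = (1048576*t^4*e^(8*t^2) - 131072*t^3*e^(8*t^2) + 399360*t^2*e^(8*t^2) - 24704*t*e^(8*t^2) + 12673*e^(8*t^2))*e^(-t/2)/16

E[X^4] = D^4[M](0) = 12673/16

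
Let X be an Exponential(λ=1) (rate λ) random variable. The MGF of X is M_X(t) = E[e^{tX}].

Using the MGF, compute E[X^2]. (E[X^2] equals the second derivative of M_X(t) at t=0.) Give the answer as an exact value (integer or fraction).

E[X^2] = D^2[M](0) = 2

M_X(t) = 1/(1 - t)
D^2[M](t) = -2/(t^3 - 3*t^2 + 3*t - 1)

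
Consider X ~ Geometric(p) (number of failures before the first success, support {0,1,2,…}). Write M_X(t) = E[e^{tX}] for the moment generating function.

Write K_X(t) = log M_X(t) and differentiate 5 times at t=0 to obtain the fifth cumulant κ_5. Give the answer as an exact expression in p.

M_X(t) = p/(-(1 - p)*e^(t) + 1)
K_X(t) = log M_X(t) = log(p) - log(-(1 - p)*e^(t) + 1)
K′(t) = (-p*e^(t) + e^(t))/(p*e^(t) - e^(t) + 1)
K′′(t) = (-p*e^(t) + e^(t))/(p^2*e^(2*t) - 2*p*e^(2*t) + 2*p*e^(t) + e^(2*t) - 2*e^(t) + 1)

κ_5 = K′′′′′(0) = (p^4 - 15*p^3 + 50*p^2 - 60*p + 24)/p^5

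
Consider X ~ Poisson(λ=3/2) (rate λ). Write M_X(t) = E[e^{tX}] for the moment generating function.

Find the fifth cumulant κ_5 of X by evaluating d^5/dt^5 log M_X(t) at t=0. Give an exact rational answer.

M_X(t) = e^(3*e^(t)/2 - 3/2)
K_X(t) = log M_X(t) = 3*e^(t)/2 - 3/2
D^5[K](t) = 3*e^(t)/2

κ_5 = D^5[K](0) = 3/2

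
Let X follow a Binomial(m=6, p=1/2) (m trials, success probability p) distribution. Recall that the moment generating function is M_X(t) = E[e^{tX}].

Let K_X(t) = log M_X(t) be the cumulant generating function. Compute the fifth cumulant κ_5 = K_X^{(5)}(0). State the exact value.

M_X(t) = (e^(t)/2 + 1/2)^6
K_X(t) = log M_X(t) = 6*log(e^(t)/2 + 1/2)
D^5[K](t) = (-6*e^(4*t) + 66*e^(3*t) - 66*e^(2*t) + 6*e^(t))/(e^(5*t) + 5*e^(4*t) + 10*e^(3*t) + 10*e^(2*t) + 5*e^(t) + 1)

κ_5 = D^5[K](0) = 0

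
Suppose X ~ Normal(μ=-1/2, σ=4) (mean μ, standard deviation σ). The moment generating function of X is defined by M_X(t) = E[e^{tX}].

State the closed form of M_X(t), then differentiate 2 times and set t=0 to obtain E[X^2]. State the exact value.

E[X^2] = M^(2)(0) = 65/4

M_X(t) = e^(8*t^2 - t/2)
M^(2)(t) = (1024*t^2*e^(8*t^2) - 64*t*e^(8*t^2) + 65*e^(8*t^2))*e^(-t/2)/4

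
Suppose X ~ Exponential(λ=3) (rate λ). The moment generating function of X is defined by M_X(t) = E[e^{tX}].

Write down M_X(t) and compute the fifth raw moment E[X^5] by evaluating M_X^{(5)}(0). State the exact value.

E[X^5] = D^5[M](0) = 40/81

M_X(t) = 3/(3 - t)
D^5[M](t) = 360/(t^6 - 18*t^5 + 135*t^4 - 540*t^3 + 1215*t^2 - 1458*t + 729)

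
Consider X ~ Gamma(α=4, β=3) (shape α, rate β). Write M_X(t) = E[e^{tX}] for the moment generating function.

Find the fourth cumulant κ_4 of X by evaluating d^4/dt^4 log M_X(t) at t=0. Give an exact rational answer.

M_X(t) = 81/(3 - t)^4
K_X(t) = log M_X(t) = -4*log(3 - t) + 4*log(3)
K^(4)(t) = 24/(t^4 - 12*t^3 + 54*t^2 - 108*t + 81)

κ_4 = K^(4)(0) = 8/27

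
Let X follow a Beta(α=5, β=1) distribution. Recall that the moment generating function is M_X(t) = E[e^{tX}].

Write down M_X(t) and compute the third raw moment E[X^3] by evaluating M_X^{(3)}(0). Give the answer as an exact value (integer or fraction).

E[X^3] = M′′′(0) = 5/8

M_X(t) = ₁F₁(5; 6; t)
M′(t) = 5*₁F₁(6; 7; t)/6
M′′(t) = 5*₁F₁(7; 8; t)/7
M′′′(t) = 5*₁F₁(8; 9; t)/8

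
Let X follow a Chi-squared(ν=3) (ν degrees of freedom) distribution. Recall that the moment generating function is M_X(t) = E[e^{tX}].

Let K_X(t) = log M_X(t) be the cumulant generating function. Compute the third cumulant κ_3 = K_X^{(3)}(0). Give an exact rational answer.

M_X(t) = (1 - 2*t)^(-3/2)
K_X(t) = log M_X(t) = -3*log(1 - 2*t)/2
K^(3)(t) = -24/(8*t^3 - 12*t^2 + 6*t - 1)

κ_3 = K^(3)(0) = 24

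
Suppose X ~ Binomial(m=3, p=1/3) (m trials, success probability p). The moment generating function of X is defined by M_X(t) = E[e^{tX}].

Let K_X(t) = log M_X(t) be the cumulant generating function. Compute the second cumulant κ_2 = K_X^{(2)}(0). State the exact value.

κ_2 = K′′(0) = 2/3

M_X(t) = (e^(t)/3 + 2/3)^3
K_X(t) = log M_X(t) = 3*log(e^(t)/3 + 2/3)
K′(t) = 3*e^(t)/(e^(t) + 2)
K′′(t) = 6*e^(t)/(e^(2*t) + 4*e^(t) + 4)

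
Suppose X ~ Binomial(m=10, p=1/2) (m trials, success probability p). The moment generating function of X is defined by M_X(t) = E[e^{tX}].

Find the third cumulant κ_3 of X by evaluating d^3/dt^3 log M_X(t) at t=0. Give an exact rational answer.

M_X(t) = (e^(t)/2 + 1/2)^10
K_X(t) = log M_X(t) = 10*log(e^(t)/2 + 1/2)
K^(3)(t) = (-10*e^(2*t) + 10*e^(t))/(e^(3*t) + 3*e^(2*t) + 3*e^(t) + 1)

κ_3 = K^(3)(0) = 0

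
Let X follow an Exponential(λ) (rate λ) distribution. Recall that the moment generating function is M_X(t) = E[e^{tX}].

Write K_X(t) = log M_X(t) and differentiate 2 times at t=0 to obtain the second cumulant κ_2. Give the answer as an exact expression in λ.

κ_2 = d^2K/dt^2 |_{t=0} = λ^(-2)

M_X(t) = λ/(λ - t)
K_X(t) = log M_X(t) = log(λ) - log(λ - t)
dK/dt = -1/(-λ + t)
d^2K/dt^2 = 1/(λ^2 - 2*λ*t + t^2)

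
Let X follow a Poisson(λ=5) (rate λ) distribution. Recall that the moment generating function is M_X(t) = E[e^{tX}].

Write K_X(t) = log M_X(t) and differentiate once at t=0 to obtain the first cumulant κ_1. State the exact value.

κ_1 = dK/dt |_{t=0} = 5

M_X(t) = e^(5*e^(t) - 5)
K_X(t) = log M_X(t) = 5*e^(t) - 5
dK/dt = 5*e^(t)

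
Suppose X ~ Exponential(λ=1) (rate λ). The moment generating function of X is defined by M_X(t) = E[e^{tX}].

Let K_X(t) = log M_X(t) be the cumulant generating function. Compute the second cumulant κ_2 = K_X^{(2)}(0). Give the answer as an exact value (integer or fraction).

κ_2 = K^(2)(0) = 1

M_X(t) = 1/(1 - t)
K_X(t) = log M_X(t) = -log(1 - t)
K^(2)(t) = 1/(t^2 - 2*t + 1)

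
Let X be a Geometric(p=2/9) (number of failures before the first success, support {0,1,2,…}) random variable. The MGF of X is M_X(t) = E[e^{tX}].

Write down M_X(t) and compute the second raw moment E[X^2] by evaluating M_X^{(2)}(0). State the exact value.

M_X(t) = 2/(9*(1 - 7*e^(t)/9))
M^(2)(t) = (-98*e^(2*t) - 126*e^(t))/(343*e^(3*t) - 1323*e^(2*t) + 1701*e^(t) - 729)

E[X^2] = M^(2)(0) = 28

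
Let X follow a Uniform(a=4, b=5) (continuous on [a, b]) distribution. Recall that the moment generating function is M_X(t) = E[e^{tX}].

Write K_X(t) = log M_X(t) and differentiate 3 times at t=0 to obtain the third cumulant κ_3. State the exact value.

κ_3 = K^(3)(0) = 0

M_X(t) = (e^(5*t) - e^(4*t))/t
K_X(t) = log M_X(t) = -log(t) + log(e^(5*t) - e^(4*t))
K^(3)(t) = (t^3*e^(2*t) + t^3*e^(t) - 2*e^(3*t) + 6*e^(2*t) - 6*e^(t) + 2)/(t^3*e^(3*t) - 3*t^3*e^(2*t) + 3*t^3*e^(t) - t^3)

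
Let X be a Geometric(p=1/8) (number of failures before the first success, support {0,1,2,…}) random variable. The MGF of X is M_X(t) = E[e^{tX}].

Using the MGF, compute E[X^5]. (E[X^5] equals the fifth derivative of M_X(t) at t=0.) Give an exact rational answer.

E[X^5] = M′′′′′(0) = 2646007

M_X(t) = 1/(8*(1 - 7*e^(t)/8))
M′(t) = 7*e^(t)/(49*e^(2*t) - 112*e^(t) + 64)
M′′(t) = (-49*e^(2*t) - 56*e^(t))/(343*e^(3*t) - 1176*e^(2*t) + 1344*e^(t) - 512)
M′′′(t) = (343*e^(3*t) + 1568*e^(2*t) + 448*e^(t))/(2401*e^(4*t) - 10976*e^(3*t) + 18816*e^(2*t) - 14336*e^(t) + 4096)
M′′′′(t) = (-2401*e^(4*t) - 30184*e^(3*t) - 34496*e^(2*t) - 3584*e^(t))/(16807*e^(5*t) - 96040*e^(4*t) + 219520*e^(3*t) - 250880*e^(2*t) + 143360*e^(t) - 32768)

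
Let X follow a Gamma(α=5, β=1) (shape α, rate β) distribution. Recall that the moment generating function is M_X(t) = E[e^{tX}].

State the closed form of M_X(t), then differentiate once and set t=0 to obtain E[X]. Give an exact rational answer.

M_X(t) = (1 - t)^(-5)
dM/dt = 5/(t^6 - 6*t^5 + 15*t^4 - 20*t^3 + 15*t^2 - 6*t + 1)

E[X] = dM/dt |_{t=0} = 5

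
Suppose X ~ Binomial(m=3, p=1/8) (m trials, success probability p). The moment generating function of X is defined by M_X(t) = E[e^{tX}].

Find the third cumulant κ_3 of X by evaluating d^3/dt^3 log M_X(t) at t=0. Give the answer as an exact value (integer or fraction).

κ_3 = D^3[K](0) = 63/256

M_X(t) = (e^(t)/8 + 7/8)^3
K_X(t) = log M_X(t) = 3*log(e^(t)/8 + 7/8)
D^3[K](t) = (-21*e^(2*t) + 147*e^(t))/(e^(3*t) + 21*e^(2*t) + 147*e^(t) + 343)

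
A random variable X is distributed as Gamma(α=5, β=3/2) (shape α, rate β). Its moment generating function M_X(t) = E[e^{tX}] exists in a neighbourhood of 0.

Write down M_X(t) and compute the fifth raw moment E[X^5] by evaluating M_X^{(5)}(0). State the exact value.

E[X^5] = M′′′′′(0) = 17920/9

M_X(t) = 243/(32*(3/2 - t)^5)
M′(t) = 2430/(64*t^6 - 576*t^5 + 2160*t^4 - 4320*t^3 + 4860*t^2 - 2916*t + 729)
M′′(t) = -29160/(128*t^7 - 1344*t^6 + 6048*t^5 - 15120*t^4 + 22680*t^3 - 20412*t^2 + 10206*t - 2187)
M′′′(t) = 408240/(256*t^8 - 3072*t^7 + 16128*t^6 - 48384*t^5 + 90720*t^4 - 108864*t^3 + 81648*t^2 - 34992*t + 6561)
M′′′′(t) = -6531840/(512*t^9 - 6912*t^8 + 41472*t^7 - 145152*t^6 + 326592*t^5 - 489888*t^4 + 489888*t^3 - 314928*t^2 + 118098*t - 19683)
M′′′′′(t) = 117573120/(1024*t^10 - 15360*t^9 + 103680*t^8 - 414720*t^7 + 1088640*t^6 - 1959552*t^5 + 2449440*t^4 - 2099520*t^3 + 1180980*t^2 - 393660*t + 59049)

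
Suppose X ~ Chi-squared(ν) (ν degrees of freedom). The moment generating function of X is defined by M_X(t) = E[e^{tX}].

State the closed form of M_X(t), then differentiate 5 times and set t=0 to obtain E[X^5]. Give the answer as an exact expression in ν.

M_X(t) = (1 - 2*t)^(-ν/2)

E[X^5] = M^(5)(0) = ν*(ν^4 + 20*ν^3 + 140*ν^2 + 400*ν + 384)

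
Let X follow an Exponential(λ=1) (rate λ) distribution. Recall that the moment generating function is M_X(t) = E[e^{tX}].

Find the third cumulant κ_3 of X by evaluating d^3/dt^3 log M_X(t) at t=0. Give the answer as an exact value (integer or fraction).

κ_3 = D^3[K](0) = 2

M_X(t) = 1/(1 - t)
K_X(t) = log M_X(t) = -log(1 - t)
D^3[K](t) = -2/(t^3 - 3*t^2 + 3*t - 1)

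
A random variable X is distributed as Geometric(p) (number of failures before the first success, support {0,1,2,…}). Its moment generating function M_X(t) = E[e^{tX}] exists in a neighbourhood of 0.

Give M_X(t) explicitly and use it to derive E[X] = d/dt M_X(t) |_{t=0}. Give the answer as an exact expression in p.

M_X(t) = p/(-(1 - p)*e^(t) + 1)
dM/dt = (-p^2*e^(t) + p*e^(t))/(p^2*e^(2*t) - 2*p*e^(2*t) + 2*p*e^(t) + e^(2*t) - 2*e^(t) + 1)

E[X] = dM/dt |_{t=0} = (1 - p)/p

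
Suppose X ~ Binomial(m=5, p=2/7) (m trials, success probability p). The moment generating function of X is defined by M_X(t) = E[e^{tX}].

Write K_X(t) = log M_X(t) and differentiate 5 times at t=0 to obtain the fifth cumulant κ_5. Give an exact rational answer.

M_X(t) = (2*e^(t)/7 + 5/7)^5
K_X(t) = log M_X(t) = 5*log(2*e^(t)/7 + 5/7)
dK/dt = 10*e^(t)/(2*e^(t) + 5)
d^2K/dt^2 = 50*e^(t)/(4*e^(2*t) + 20*e^(t) + 25)
d^3K/dt^3 = (-100*e^(2*t) + 250*e^(t))/(8*e^(3*t) + 60*e^(2*t) + 150*e^(t) + 125)
d^4K/dt^4 = (200*e^(3*t) - 2000*e^(2*t) + 1250*e^(t))/(16*e^(4*t) + 160*e^(3*t) + 600*e^(2*t) + 1000*e^(t) + 625)
d^5K/dt^5 = (-400*e^(4*t) + 11000*e^(3*t) - 27500*e^(2*t) + 6250*e^(t))/(32*e^(5*t) + 400*e^(4*t) + 2000*e^(3*t) + 5000*e^(2*t) + 6250*e^(t) + 3125)

κ_5 = d^5K/dt^5 |_{t=0} = -10650/16807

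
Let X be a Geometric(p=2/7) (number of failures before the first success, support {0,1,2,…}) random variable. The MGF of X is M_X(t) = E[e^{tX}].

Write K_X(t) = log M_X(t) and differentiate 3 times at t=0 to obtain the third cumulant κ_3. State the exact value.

κ_3 = K′′′(0) = 105/2

M_X(t) = 2/(7*(1 - 5*e^(t)/7))
K_X(t) = log M_X(t) = -log(1 - 5*e^(t)/7) - log(7) + log(2)
K′(t) = -5*e^(t)/(5*e^(t) - 7)
K′′(t) = 35*e^(t)/(25*e^(2*t) - 70*e^(t) + 49)
K′′′(t) = (-175*e^(2*t) - 245*e^(t))/(125*e^(3*t) - 525*e^(2*t) + 735*e^(t) - 343)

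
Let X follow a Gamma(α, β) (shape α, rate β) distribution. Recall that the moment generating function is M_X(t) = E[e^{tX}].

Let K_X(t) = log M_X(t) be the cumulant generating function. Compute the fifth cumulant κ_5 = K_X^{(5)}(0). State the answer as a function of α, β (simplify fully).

M_X(t) = (β/(β - t))^α
K_X(t) = log M_X(t) = α*(log(β) - log(β - t))
D^5[K](t) = -24*α/(-β^5 + 5*β^4*t - 10*β^3*t^2 + 10*β^2*t^3 - 5*β*t^4 + t^5)

κ_5 = D^5[K](0) = 24*α/β^5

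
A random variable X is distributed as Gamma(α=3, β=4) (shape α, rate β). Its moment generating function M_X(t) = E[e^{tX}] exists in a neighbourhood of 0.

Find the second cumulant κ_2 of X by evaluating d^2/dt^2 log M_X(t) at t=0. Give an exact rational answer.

M_X(t) = 64/(4 - t)^3
K_X(t) = log M_X(t) = -3*log(4 - t) + 6*log(2)
K′(t) = -3/(t - 4)
K′′(t) = 3/(t^2 - 8*t + 16)

κ_2 = K′′(0) = 3/16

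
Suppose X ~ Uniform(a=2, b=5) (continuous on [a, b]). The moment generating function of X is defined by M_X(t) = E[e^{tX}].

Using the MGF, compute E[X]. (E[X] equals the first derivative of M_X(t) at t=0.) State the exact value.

E[X] = M^(1)(0) = 7/2

M_X(t) = (e^(5*t) - e^(2*t))/(3*t)
M^(1)(t) = (5*t*e^(5*t) - 2*t*e^(2*t) - e^(5*t) + e^(2*t))/(3*t^2)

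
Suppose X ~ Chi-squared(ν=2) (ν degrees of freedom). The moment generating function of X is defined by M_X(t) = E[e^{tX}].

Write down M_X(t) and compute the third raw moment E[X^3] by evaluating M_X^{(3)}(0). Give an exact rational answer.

E[X^3] = M^(3)(0) = 48

M_X(t) = 1/(1 - 2*t)
M^(3)(t) = 48/(16*t^4 - 32*t^3 + 24*t^2 - 8*t + 1)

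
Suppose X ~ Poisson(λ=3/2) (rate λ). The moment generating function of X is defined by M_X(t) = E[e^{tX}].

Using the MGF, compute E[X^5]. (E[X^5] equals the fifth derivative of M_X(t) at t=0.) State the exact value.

M_X(t) = e^(3*e^(t)/2 - 3/2)
M^(5)(t) = (243*e^(5*t)*e^(3*e^(t)/2) + 1620*e^(4*t)*e^(3*e^(t)/2) + 2700*e^(3*t)*e^(3*e^(t)/2) + 1080*e^(2*t)*e^(3*e^(t)/2) + 48*e^(t)*e^(3*e^(t)/2))*e^(-3/2)/32

E[X^5] = M^(5)(0) = 5691/32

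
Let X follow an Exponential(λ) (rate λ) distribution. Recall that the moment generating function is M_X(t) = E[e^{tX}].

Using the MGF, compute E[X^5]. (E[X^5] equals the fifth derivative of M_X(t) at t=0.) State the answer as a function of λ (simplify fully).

M_X(t) = λ/(λ - t)
M^(5)(t) = 120*λ/(λ^6 - 6*λ^5*t + 15*λ^4*t^2 - 20*λ^3*t^3 + 15*λ^2*t^4 - 6*λ*t^5 + t^6)

E[X^5] = M^(5)(0) = 120/λ^5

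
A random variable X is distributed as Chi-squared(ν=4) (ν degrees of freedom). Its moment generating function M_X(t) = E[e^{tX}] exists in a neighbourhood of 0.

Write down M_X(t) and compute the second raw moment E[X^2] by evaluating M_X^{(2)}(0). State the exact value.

M_X(t) = (1 - 2*t)^(-2)
D^2[M](t) = 24/(16*t^4 - 32*t^3 + 24*t^2 - 8*t + 1)

E[X^2] = D^2[M](0) = 24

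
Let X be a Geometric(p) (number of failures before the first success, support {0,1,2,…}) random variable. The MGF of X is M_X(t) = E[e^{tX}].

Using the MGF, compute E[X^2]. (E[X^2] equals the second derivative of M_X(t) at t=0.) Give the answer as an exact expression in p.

E[X^2] = d^2M/dt^2 |_{t=0} = 1 - 3/p + 2/p^2

M_X(t) = p/(-(1 - p)*e^(t) + 1)
dM/dt = (-p^2*e^(t) + p*e^(t))/(p^2*e^(2*t) - 2*p*e^(2*t) + 2*p*e^(t) + e^(2*t) - 2*e^(t) + 1)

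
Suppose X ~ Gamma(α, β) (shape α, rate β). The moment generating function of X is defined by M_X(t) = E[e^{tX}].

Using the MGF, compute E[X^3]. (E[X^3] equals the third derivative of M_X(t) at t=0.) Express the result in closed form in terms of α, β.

M_X(t) = (β/(β - t))^α
M′(t) = -α*β^α*(1/(β - t))^α/(-β + t)
M′′(t) = (α^2*β^α*(1/(β - t))^α + α*β^α*(1/(β - t))^α)/(β^2 - 2*β*t + t^2)
M′′′(t) = (-α^3*β^α*(1/(β - t))^α - 3*α^2*β^α*(1/(β - t))^α - 2*α*β^α*(1/(β - t))^α)/(-β^3 + 3*β^2*t - 3*β*t^2 + t^3)

E[X^3] = M′′′(0) = α*(α^2 + 3*α + 2)/β^3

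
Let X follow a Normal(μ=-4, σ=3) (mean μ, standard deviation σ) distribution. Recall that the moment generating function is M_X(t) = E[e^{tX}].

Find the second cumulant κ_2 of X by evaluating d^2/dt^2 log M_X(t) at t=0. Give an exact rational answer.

κ_2 = d^2K/dt^2 |_{t=0} = 9

M_X(t) = e^(9*t^2/2 - 4*t)
K_X(t) = log M_X(t) = 9*t^2/2 - 4*t
dK/dt = 9*t - 4
d^2K/dt^2 = 9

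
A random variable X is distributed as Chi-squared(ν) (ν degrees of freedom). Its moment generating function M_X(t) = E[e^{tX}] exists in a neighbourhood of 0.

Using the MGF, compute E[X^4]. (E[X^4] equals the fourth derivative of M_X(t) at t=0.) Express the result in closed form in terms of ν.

M_X(t) = (1 - 2*t)^(-ν/2)
D^4[M](t) = (ν^4 + 12*ν^3 + 44*ν^2 + 48*ν)/(16*t^4*(1 - 2*t)^(ν/2) - 32*t^3*(1 - 2*t)^(ν/2) + 24*t^2*(1 - 2*t)^(ν/2) - 8*t*(1 - 2*t)^(ν/2) + (1 - 2*t)^(ν/2))

E[X^4] = D^4[M](0) = ν*(ν^3 + 12*ν^2 + 44*ν + 48)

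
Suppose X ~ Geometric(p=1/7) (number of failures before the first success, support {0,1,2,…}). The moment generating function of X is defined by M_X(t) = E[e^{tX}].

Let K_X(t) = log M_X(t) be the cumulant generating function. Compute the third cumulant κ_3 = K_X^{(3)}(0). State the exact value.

κ_3 = d^3K/dt^3 |_{t=0} = 546

M_X(t) = 1/(7*(1 - 6*e^(t)/7))
K_X(t) = log M_X(t) = -log(1 - 6*e^(t)/7) - log(7)
dK/dt = -6*e^(t)/(6*e^(t) - 7)
d^2K/dt^2 = 42*e^(t)/(36*e^(2*t) - 84*e^(t) + 49)
d^3K/dt^3 = (-252*e^(2*t) - 294*e^(t))/(216*e^(3*t) - 756*e^(2*t) + 882*e^(t) - 343)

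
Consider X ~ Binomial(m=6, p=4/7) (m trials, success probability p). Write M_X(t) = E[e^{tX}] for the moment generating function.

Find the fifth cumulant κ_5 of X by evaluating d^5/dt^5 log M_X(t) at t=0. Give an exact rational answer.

M_X(t) = (4*e^(t)/7 + 3/7)^6
K_X(t) = log M_X(t) = 6*log(4*e^(t)/7 + 3/7)
K′(t) = 24*e^(t)/(4*e^(t) + 3)
K′′(t) = 72*e^(t)/(16*e^(2*t) + 24*e^(t) + 9)
K′′′(t) = (-288*e^(2*t) + 216*e^(t))/(64*e^(3*t) + 144*e^(2*t) + 108*e^(t) + 27)
K′′′′(t) = (1152*e^(3*t) - 3456*e^(2*t) + 648*e^(t))/(256*e^(4*t) + 768*e^(3*t) + 864*e^(2*t) + 432*e^(t) + 81)
K′′′′′(t) = (-4608*e^(4*t) + 38016*e^(3*t) - 28512*e^(2*t) + 1944*e^(t))/(1024*e^(5*t) + 3840*e^(4*t) + 5760*e^(3*t) + 4320*e^(2*t) + 1620*e^(t) + 243)

κ_5 = K′′′′′(0) = 6840/16807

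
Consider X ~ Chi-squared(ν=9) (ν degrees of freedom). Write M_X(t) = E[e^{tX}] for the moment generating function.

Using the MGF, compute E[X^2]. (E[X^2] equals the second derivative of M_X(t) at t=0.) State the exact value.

E[X^2] = D^2[M](0) = 99

M_X(t) = (1 - 2*t)^(-9/2)
D^2[M](t) = 99/(64*t^6*√(1 - 2*t) - 192*t^5*√(1 - 2*t) + 240*t^4*√(1 - 2*t) - 160*t^3*√(1 - 2*t) + 60*t^2*√(1 - 2*t) - 12*t*√(1 - 2*t) + √(1 - 2*t))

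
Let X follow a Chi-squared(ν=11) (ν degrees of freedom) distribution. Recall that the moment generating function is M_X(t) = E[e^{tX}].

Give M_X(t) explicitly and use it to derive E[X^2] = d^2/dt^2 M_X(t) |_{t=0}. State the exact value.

M_X(t) = (1 - 2*t)^(-11/2)
dM/dt = 11/(64*t^6*√(1 - 2*t) - 192*t^5*√(1 - 2*t) + 240*t^4*√(1 - 2*t) - 160*t^3*√(1 - 2*t) + 60*t^2*√(1 - 2*t) - 12*t*√(1 - 2*t) + √(1 - 2*t))
d^2M/dt^2 = -143/(128*t^7*√(1 - 2*t) - 448*t^6*√(1 - 2*t) + 672*t^5*√(1 - 2*t) - 560*t^4*√(1 - 2*t) + 280*t^3*√(1 - 2*t) - 84*t^2*√(1 - 2*t) + 14*t*√(1 - 2*t) - √(1 - 2*t))

E[X^2] = d^2M/dt^2 |_{t=0} = 143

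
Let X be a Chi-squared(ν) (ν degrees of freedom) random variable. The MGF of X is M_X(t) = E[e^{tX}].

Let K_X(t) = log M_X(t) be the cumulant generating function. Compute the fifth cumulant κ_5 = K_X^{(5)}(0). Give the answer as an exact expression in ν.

M_X(t) = (1 - 2*t)^(-ν/2)
K_X(t) = log M_X(t) = -ν*log(1 - 2*t)/2
K^(5)(t) = -384*ν/(32*t^5 - 80*t^4 + 80*t^3 - 40*t^2 + 10*t - 1)

κ_5 = K^(5)(0) = 384*ν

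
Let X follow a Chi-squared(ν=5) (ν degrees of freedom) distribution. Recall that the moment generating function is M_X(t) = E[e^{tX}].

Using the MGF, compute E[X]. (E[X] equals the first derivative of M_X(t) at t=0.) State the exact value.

M_X(t) = (1 - 2*t)^(-5/2)
M^(1)(t) = -5/(8*t^3*√(1 - 2*t) - 12*t^2*√(1 - 2*t) + 6*t*√(1 - 2*t) - √(1 - 2*t))

E[X] = M^(1)(0) = 5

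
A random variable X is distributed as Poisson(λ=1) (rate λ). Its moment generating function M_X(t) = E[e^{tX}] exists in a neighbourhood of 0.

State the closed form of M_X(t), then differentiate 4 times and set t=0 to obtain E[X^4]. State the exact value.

E[X^4] = d^4M/dt^4 |_{t=0} = 15

M_X(t) = e^(e^(t) - 1)
dM/dt = e^(-1)*e^(t)*e^(e^(t))
d^2M/dt^2 = (e^(2*t)*e^(e^(t)) + e^(t)*e^(e^(t)))*e^(-1)
d^3M/dt^3 = (e^(3*t)*e^(e^(t)) + 3*e^(2*t)*e^(e^(t)) + e^(t)*e^(e^(t)))*e^(-1)
d^4M/dt^4 = (e^(4*t)*e^(e^(t)) + 6*e^(3*t)*e^(e^(t)) + 7*e^(2*t)*e^(e^(t)) + e^(t)*e^(e^(t)))*e^(-1)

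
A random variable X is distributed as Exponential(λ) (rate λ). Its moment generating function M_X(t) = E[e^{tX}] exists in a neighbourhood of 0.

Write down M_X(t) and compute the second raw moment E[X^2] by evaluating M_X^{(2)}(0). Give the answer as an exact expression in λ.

E[X^2] = M′′(0) = 2/λ^2

M_X(t) = λ/(λ - t)
M′(t) = λ/(λ^2 - 2*λ*t + t^2)
M′′(t) = -2*λ/(-λ^3 + 3*λ^2*t - 3*λ*t^2 + t^3)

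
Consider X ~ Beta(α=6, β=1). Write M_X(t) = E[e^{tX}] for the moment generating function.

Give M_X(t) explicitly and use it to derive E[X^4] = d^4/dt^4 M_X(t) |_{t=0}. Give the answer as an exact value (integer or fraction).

M_X(t) = ₁F₁(6; 7; t)
M^(4)(t) = 3*₁F₁(10; 11; t)/5

E[X^4] = M^(4)(0) = 3/5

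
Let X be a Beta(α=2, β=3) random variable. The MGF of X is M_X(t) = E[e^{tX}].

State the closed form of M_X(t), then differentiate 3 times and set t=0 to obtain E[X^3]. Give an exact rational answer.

E[X^3] = d^3M/dt^3 |_{t=0} = 4/35

M_X(t) = ₁F₁(2; 5; t)
dM/dt = 2*₁F₁(3; 6; t)/5
d^2M/dt^2 = ₁F₁(4; 7; t)/5
d^3M/dt^3 = 4*₁F₁(5; 8; t)/35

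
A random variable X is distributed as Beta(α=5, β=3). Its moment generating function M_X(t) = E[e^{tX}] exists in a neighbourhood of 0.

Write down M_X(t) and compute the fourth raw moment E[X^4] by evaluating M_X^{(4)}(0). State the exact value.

E[X^4] = M′′′′(0) = 7/33

M_X(t) = ₁F₁(5; 8; t)
M′(t) = 5*₁F₁(6; 9; t)/8
M′′(t) = 5*₁F₁(7; 10; t)/12
M′′′(t) = 7*₁F₁(8; 11; t)/24
M′′′′(t) = 7*₁F₁(9; 12; t)/33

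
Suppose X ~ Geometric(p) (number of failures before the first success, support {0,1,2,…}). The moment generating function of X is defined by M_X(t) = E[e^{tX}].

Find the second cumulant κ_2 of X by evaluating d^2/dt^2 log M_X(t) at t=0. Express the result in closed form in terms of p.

κ_2 = K′′(0) = (1 - p)/p^2

M_X(t) = p/(-(1 - p)*e^(t) + 1)
K_X(t) = log M_X(t) = log(p) - log(-(1 - p)*e^(t) + 1)
K′(t) = (-p*e^(t) + e^(t))/(p*e^(t) - e^(t) + 1)
K′′(t) = (-p*e^(t) + e^(t))/(p^2*e^(2*t) - 2*p*e^(2*t) + 2*p*e^(t) + e^(2*t) - 2*e^(t) + 1)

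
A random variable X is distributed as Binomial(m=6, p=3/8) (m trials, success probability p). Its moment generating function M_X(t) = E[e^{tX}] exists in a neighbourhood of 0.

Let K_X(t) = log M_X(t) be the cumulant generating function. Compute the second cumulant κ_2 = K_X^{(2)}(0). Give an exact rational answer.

M_X(t) = (3*e^(t)/8 + 5/8)^6
K_X(t) = log M_X(t) = 6*log(3*e^(t)/8 + 5/8)
K′(t) = 18*e^(t)/(3*e^(t) + 5)
K′′(t) = 90*e^(t)/(9*e^(2*t) + 30*e^(t) + 25)

κ_2 = K′′(0) = 45/32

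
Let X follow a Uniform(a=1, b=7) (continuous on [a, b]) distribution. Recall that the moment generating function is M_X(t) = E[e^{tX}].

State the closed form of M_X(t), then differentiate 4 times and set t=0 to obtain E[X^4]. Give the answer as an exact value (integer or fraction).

M_X(t) = (e^(7*t) - e^(t))/(6*t)
M′(t) = (7*t*e^(7*t) - t*e^(t) - e^(7*t) + e^(t))/(6*t^2)
M′′(t) = (49*t^2*e^(7*t) - t^2*e^(t) - 14*t*e^(7*t) + 2*t*e^(t) + 2*e^(7*t) - 2*e^(t))/(6*t^3)
M′′′(t) = (343*t^3*e^(7*t) - t^3*e^(t) - 147*t^2*e^(7*t) + 3*t^2*e^(t) + 42*t*e^(7*t) - 6*t*e^(t) - 6*e^(7*t) + 6*e^(t))/(6*t^4)
M′′′′(t) = (2401*t^4*e^(7*t) - t^4*e^(t) - 1372*t^3*e^(7*t) + 4*t^3*e^(t) + 588*t^2*e^(7*t) - 12*t^2*e^(t) - 168*t*e^(7*t) + 24*t*e^(t) + 24*e^(7*t) - 24*e^(t))/(6*t^5)

E[X^4] = M′′′′(0) = 2801/5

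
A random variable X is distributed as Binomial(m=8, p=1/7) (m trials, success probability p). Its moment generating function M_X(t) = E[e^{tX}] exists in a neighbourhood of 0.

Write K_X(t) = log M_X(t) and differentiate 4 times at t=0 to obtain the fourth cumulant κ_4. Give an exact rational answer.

M_X(t) = (e^(t)/7 + 6/7)^8
K_X(t) = log M_X(t) = 8*log(e^(t)/7 + 6/7)
dK/dt = 8*e^(t)/(e^(t) + 6)
d^2K/dt^2 = 48*e^(t)/(e^(2*t) + 12*e^(t) + 36)
d^3K/dt^3 = (-48*e^(2*t) + 288*e^(t))/(e^(3*t) + 18*e^(2*t) + 108*e^(t) + 216)
d^4K/dt^4 = (48*e^(3*t) - 1152*e^(2*t) + 1728*e^(t))/(e^(4*t) + 24*e^(3*t) + 216*e^(2*t) + 864*e^(t) + 1296)

κ_4 = d^4K/dt^4 |_{t=0} = 624/2401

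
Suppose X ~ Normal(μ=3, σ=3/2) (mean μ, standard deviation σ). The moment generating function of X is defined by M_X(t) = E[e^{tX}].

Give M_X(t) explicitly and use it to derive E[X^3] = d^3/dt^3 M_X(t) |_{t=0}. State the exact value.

M_X(t) = e^(9*t^2/8 + 3*t)
M′(t) = 9*t*e^(3*t)*e^(9*t^2/8)/4 + 3*e^(3*t)*e^(9*t^2/8)
M′′(t) = 81*t^2*e^(3*t)*e^(9*t^2/8)/16 + 27*t*e^(3*t)*e^(9*t^2/8)/2 + 45*e^(3*t)*e^(9*t^2/8)/4
M′′′(t) = 729*t^3*e^(3*t)*e^(9*t^2/8)/64 + 729*t^2*e^(3*t)*e^(9*t^2/8)/16 + 1215*t*e^(3*t)*e^(9*t^2/8)/16 + 189*e^(3*t)*e^(9*t^2/8)/4

E[X^3] = M′′′(0) = 189/4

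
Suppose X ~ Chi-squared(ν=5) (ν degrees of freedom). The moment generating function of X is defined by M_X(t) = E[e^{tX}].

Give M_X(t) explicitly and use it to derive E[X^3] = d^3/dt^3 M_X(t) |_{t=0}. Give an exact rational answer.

E[X^3] = M′′′(0) = 315

M_X(t) = (1 - 2*t)^(-5/2)
M′(t) = -5/(8*t^3*√(1 - 2*t) - 12*t^2*√(1 - 2*t) + 6*t*√(1 - 2*t) - √(1 - 2*t))
M′′(t) = 35/(16*t^4*√(1 - 2*t) - 32*t^3*√(1 - 2*t) + 24*t^2*√(1 - 2*t) - 8*t*√(1 - 2*t) + √(1 - 2*t))
M′′′(t) = -315/(32*t^5*√(1 - 2*t) - 80*t^4*√(1 - 2*t) + 80*t^3*√(1 - 2*t) - 40*t^2*√(1 - 2*t) + 10*t*√(1 - 2*t) - √(1 - 2*t))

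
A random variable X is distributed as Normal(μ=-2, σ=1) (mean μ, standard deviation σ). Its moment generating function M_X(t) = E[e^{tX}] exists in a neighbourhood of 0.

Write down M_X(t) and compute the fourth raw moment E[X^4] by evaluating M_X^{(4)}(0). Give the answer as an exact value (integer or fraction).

E[X^4] = M′′′′(0) = 43

M_X(t) = e^(t^2/2 - 2*t)
M′(t) = t*e^(-2*t)*e^(t^2/2) - 2*e^(-2*t)*e^(t^2/2)
M′′(t) = (t^2*e^(t^2/2) - 4*t*e^(t^2/2) + 5*e^(t^2/2))*e^(-2*t)
M′′′(t) = (t^3*e^(t^2/2) - 6*t^2*e^(t^2/2) + 15*t*e^(t^2/2) - 14*e^(t^2/2))*e^(-2*t)
M′′′′(t) = (t^4*e^(t^2/2) - 8*t^3*e^(t^2/2) + 30*t^2*e^(t^2/2) - 56*t*e^(t^2/2) + 43*e^(t^2/2))*e^(-2*t)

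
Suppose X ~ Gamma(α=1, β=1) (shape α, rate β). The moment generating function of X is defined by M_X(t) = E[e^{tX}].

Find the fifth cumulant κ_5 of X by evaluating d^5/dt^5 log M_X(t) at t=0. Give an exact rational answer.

κ_5 = K′′′′′(0) = 24

M_X(t) = 1/(1 - t)
K_X(t) = log M_X(t) = -log(1 - t)
K′(t) = -1/(t - 1)
K′′(t) = 1/(t^2 - 2*t + 1)
K′′′(t) = -2/(t^3 - 3*t^2 + 3*t - 1)
K′′′′(t) = 6/(t^4 - 4*t^3 + 6*t^2 - 4*t + 1)
K′′′′′(t) = -24/(t^5 - 5*t^4 + 10*t^3 - 10*t^2 + 5*t - 1)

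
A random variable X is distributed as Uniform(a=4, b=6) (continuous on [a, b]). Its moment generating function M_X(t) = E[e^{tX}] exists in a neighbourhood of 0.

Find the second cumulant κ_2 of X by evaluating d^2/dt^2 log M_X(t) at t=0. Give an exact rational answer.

M_X(t) = (e^(6*t) - e^(4*t))/(2*t)
K_X(t) = log M_X(t) = -log(t) + log(e^(6*t) - e^(4*t)) - log(2)
K′(t) = (6*t*e^(2*t) - 4*t - e^(2*t) + 1)/(t*e^(2*t) - t)
K′′(t) = (-4*t^2*e^(2*t) + e^(4*t) - 2*e^(2*t) + 1)/(t^2*e^(4*t) - 2*t^2*e^(2*t) + t^2)

κ_2 = K′′(0) = 1/3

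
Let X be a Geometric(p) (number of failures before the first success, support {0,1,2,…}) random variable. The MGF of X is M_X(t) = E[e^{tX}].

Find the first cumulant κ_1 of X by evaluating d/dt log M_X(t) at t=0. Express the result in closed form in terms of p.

M_X(t) = p/(-(1 - p)*e^(t) + 1)
K_X(t) = log M_X(t) = log(p) - log(-(1 - p)*e^(t) + 1)
dK/dt = (-p*e^(t) + e^(t))/(p*e^(t) - e^(t) + 1)

κ_1 = dK/dt |_{t=0} = (1 - p)/p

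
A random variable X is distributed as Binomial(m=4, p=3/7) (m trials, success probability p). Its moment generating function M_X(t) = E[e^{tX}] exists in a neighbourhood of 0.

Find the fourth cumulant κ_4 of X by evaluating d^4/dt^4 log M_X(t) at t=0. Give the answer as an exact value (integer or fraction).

M_X(t) = (3*e^(t)/7 + 4/7)^4
K_X(t) = log M_X(t) = 4*log(3*e^(t)/7 + 4/7)
dK/dt = 12*e^(t)/(3*e^(t) + 4)
d^2K/dt^2 = 48*e^(t)/(9*e^(2*t) + 24*e^(t) + 16)
d^3K/dt^3 = (-144*e^(2*t) + 192*e^(t))/(27*e^(3*t) + 108*e^(2*t) + 144*e^(t) + 64)
d^4K/dt^4 = (432*e^(3*t) - 2304*e^(2*t) + 768*e^(t))/(81*e^(4*t) + 432*e^(3*t) + 864*e^(2*t) + 768*e^(t) + 256)

κ_4 = d^4K/dt^4 |_{t=0} = -1104/2401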